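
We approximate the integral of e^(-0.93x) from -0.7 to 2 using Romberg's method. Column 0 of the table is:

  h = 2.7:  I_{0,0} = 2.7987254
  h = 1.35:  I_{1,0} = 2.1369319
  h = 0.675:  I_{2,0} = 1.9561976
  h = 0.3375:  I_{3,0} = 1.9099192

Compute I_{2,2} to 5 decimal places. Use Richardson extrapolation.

1.89459

I_{1,1} = 2.1369319 + (2.1369319 − 2.7987254)/3 = 1.9163341
I_{2,1} = (4·1.9561976 − 2.1369319) / 3 = 1.8959528
I_{2,2} = 1.8959528 + (1.8959528 − 1.9163341)/15 = 1.8945940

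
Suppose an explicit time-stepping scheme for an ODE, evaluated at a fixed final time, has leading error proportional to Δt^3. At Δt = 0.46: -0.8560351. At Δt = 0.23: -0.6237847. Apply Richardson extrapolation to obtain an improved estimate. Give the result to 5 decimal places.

-0.59061

The leading error scales as Δt^3; refining by a factor of 2 reduces it by 2^3 = 8.
Extrapolated value = (8·A(Δt/2) − A(Δt)) / (8 − 1)
= (8·(-0.6237847) − (-0.8560351)) / 7
= -4.1342425 / 7 = -0.5906061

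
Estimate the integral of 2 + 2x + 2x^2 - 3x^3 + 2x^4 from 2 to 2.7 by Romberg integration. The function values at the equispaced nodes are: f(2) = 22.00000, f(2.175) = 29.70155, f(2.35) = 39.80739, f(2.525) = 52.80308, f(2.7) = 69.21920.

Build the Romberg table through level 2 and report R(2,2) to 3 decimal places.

29.216

R(0,0) (trapezoid, 1 panel, h=0.7000): 31.92672
R(1,0) (trapezoid, 2 panels, h=0.3500): 29.89595
R(2,0) (trapezoid, 4 panels, h=0.1750): 29.38628
R(1,1) = 29.89595 + (29.89595 − 31.92672)/3 = 29.21903
R(2,1) = 29.38628 + (29.38628 − 29.89595)/3 = 29.21639
R(2,2) = 29.21639 + (29.21639 − 29.21903)/15 = 29.21621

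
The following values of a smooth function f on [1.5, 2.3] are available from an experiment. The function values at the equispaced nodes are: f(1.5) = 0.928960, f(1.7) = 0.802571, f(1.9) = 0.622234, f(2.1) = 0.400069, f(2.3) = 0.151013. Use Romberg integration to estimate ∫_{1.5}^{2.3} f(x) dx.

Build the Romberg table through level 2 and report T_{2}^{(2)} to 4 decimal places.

0.4757

T_{0}^{(0)} (trapezoid, 1 panel, h=0.8000): 0.431989
T_{1}^{(0)} (trapezoid, 2 panels, h=0.4000): 0.464888
T_{2}^{(0)} (trapezoid, 4 panels, h=0.2000): 0.472972
T_{1}^{(1)} = 0.464888 + (0.464888 − 0.431989)/3 = 0.475854
T_{2}^{(1)} = 0.472972 + (0.472972 − 0.464888)/3 = 0.475667
T_{2}^{(2)} = 0.475667 + (0.475667 − 0.475854)/15 = 0.475655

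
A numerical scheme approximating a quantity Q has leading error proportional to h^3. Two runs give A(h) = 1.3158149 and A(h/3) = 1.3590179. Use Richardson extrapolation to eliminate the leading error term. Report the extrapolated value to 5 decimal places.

The leading error scales as h^3; refining by a factor of 3 reduces it by 3^3 = 27.
Extrapolated value = (27·A(h/3) − A(h)) / (27 − 1)
= (27·1.3590179 − 1.3158149) / 26
= 35.3776684 / 26 = 1.3606796

1.36068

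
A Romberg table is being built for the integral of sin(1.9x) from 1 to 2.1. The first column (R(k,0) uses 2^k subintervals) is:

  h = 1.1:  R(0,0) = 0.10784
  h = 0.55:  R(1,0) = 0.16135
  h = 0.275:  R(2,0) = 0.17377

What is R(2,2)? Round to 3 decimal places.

Richardson extrapolation on the trapezoidal column (denominator 4−1=3):
R(1,1) = 0.16135 + (0.16135 − 0.10784)/3 = 0.17919
R(2,1) = 0.17377 + (0.17377 − 0.16135)/3 = 0.17791
R(2,2) = (16·0.17791 − 0.17919) / 15 = 0.17782

0.178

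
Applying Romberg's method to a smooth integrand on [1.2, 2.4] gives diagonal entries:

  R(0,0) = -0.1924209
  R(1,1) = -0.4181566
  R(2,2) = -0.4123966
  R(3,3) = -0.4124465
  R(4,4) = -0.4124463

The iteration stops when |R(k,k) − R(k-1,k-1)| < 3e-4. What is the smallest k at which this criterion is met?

|R(1,1) − R(0,0)| = 0.2257357 ≥ 3e-4
|R(2,2) − R(1,1)| = 0.0057600 ≥ 3e-4
|R(3,3) − R(2,2)| = 0.0000499 < 3e-4

k = 3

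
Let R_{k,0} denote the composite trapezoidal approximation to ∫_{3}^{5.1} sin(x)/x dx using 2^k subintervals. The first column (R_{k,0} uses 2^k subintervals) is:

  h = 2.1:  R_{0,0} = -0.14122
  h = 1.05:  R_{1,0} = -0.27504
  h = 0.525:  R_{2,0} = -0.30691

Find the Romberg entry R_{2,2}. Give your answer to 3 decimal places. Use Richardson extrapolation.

R_{1,1} = -0.27504 + (-0.27504 − (-0.14122))/3 = -0.31965
R_{2,1} = (4·(-0.30691) − (-0.27504)) / 3 = -0.31753
R_{2,2} = (16·(-0.31753) − (-0.31965)) / 15 = -0.31739
(Column j=1 coincides with Simpson's rule on the same nodes.)

-0.317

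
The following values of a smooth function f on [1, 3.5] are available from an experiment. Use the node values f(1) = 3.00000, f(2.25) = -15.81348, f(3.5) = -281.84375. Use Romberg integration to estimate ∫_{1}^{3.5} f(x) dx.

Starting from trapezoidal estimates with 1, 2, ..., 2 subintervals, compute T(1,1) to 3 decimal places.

T(0,0) (trapezoid, 1 panel, h=2.5000): -348.55469
T(1,0) (trapezoid, 2 panels, h=1.2500): -194.04419
T(1,1) = -194.04419 + (-194.04419 − (-348.55469))/3 = -142.54069

-142.541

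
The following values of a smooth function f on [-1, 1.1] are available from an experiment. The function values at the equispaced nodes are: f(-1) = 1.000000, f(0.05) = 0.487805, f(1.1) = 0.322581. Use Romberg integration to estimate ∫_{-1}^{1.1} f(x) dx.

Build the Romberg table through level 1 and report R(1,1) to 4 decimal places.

R(0,0) (trapezoid, 1 panel, h=2.1000): 1.388710
R(1,0) (trapezoid, 2 panels, h=1.0500): 1.206550
R(1,1) = 1.206550 + (1.206550 − 1.388710)/3 = 1.145830

1.1458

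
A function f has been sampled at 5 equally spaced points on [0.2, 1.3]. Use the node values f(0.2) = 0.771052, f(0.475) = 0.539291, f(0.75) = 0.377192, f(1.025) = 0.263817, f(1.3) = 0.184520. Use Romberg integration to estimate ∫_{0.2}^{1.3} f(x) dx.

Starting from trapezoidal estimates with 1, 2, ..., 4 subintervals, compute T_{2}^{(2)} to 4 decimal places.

T_{0}^{(0)} (trapezoid, 1 panel, h=1.1000): 0.525565
T_{1}^{(0)} (trapezoid, 2 panels, h=0.5500): 0.470238
T_{2}^{(0)} (trapezoid, 4 panels, h=0.2750): 0.455974
T_{1}^{(1)} = 0.470238 + (0.470238 − 0.525565)/3 = 0.451796
T_{2}^{(1)} = 0.455974 + (0.455974 − 0.470238)/3 = 0.451219
T_{2}^{(2)} = 0.451219 + (0.451219 − 0.451796)/15 = 0.451181

0.4512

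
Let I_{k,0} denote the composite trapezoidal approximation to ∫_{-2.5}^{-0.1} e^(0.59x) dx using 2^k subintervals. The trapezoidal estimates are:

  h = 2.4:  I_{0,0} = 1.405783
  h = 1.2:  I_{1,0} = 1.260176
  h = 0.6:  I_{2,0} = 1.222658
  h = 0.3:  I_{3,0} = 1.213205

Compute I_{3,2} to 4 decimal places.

Richardson extrapolation on the trapezoidal column (denominator 4−1=3):
I_{2,1} = (4·1.222658 − 1.260176) / 3 = 1.210152
I_{3,1} = (4·1.213205 − 1.222658) / 3 = 1.210054
I_{3,2} = 1.210054 + (1.210054 − 1.210152)/15 = 1.210047

1.2100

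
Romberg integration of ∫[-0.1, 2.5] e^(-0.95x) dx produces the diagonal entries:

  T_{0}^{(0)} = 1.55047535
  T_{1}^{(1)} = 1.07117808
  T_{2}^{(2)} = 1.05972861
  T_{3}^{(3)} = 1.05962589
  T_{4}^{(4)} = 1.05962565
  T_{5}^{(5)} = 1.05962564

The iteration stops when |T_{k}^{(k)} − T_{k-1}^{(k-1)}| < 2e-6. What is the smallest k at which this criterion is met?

k = 4

|T_{1}^{(1)} − T_{0}^{(0)}| = 0.47929727 ≥ 2e-6
|T_{2}^{(2)} − T_{1}^{(1)}| = 0.01144947 ≥ 2e-6
|T_{3}^{(3)} − T_{2}^{(2)}| = 0.00010272 ≥ 2e-6
|T_{4}^{(4)} − T_{3}^{(3)}| = 0.00000024 < 2e-6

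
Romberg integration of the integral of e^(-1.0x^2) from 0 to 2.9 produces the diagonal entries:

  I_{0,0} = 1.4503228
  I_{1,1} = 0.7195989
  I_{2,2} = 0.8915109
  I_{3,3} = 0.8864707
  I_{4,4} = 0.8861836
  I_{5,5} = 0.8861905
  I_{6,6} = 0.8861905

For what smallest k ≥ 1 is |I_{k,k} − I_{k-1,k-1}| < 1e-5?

|I_{1,1} − I_{0,0}| = 0.7307239 ≥ 1e-5
|I_{2,2} − I_{1,1}| = 0.1719120 ≥ 1e-5
|I_{3,3} − I_{2,2}| = 0.0050402 ≥ 1e-5
|I_{4,4} − I_{3,3}| = 0.0002871 ≥ 1e-5
|I_{5,5} − I_{4,4}| = 0.0000069 < 1e-5

k = 5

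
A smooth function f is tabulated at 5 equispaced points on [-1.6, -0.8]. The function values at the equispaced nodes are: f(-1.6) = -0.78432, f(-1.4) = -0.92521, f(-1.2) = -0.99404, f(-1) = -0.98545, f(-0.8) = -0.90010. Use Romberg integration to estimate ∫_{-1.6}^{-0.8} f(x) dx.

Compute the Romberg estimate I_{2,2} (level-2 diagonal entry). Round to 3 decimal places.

I_{0,0} (trapezoid, 1 panel, h=0.8000): -0.67377
I_{1,0} (trapezoid, 2 panels, h=0.4000): -0.73450
I_{2,0} (trapezoid, 4 panels, h=0.2000): -0.74938
I_{1,1} = -0.73450 + (-0.73450 − (-0.67377))/3 = -0.75474
I_{2,1} = -0.74938 + (-0.74938 − (-0.73450))/3 = -0.75434
I_{2,2} = -0.75434 + (-0.75434 − (-0.75474))/15 = -0.75431

-0.754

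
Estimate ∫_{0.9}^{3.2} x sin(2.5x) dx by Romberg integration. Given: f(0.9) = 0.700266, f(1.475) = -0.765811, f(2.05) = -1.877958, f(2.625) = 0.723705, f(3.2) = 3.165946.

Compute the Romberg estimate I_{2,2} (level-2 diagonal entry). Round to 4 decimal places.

I_{0,0} (trapezoid, 1 panel, h=2.3000): 4.446144
I_{1,0} (trapezoid, 2 panels, h=1.1500): 0.063420
I_{2,0} (trapezoid, 4 panels, h=0.5750): 0.007499
I_{1,1} = 0.063420 + (0.063420 − 4.446144)/3 = -1.397488
I_{2,1} = 0.007499 + (0.007499 − 0.063420)/3 = -0.011141
I_{2,2} = -0.011141 + (-0.011141 − (-1.397488))/15 = 0.081282

0.0813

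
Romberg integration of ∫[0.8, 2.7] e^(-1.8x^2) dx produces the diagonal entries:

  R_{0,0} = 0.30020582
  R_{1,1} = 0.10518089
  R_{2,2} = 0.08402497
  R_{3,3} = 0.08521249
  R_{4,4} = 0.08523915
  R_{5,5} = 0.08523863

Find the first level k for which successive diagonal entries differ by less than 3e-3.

|R_{1,1} − R_{0,0}| = 0.19502493 ≥ 3e-3
|R_{2,2} − R_{1,1}| = 0.02115592 ≥ 3e-3
|R_{3,3} − R_{2,2}| = 0.00118752 < 3e-3

k = 3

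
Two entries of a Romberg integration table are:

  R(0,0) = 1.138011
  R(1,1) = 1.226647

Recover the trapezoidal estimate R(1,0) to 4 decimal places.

1.2045

From R(1,1) = (4·R(1,0) − R(0,0))/3, solve for R(1,0):
4·R(1,0) = 3·1.226647 + 1.138011 = 4.817952
R(1,0) = 1.204488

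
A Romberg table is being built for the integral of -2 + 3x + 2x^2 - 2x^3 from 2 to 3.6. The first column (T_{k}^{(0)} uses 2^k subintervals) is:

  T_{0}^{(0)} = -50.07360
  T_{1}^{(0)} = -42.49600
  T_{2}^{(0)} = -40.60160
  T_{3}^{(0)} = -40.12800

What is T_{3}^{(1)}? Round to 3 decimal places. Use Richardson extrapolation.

Richardson extrapolation on the trapezoidal column (denominator 4−1=3):
T_{3}^{(1)} = (4·(-40.12800) − (-40.60160)) / 3 = -39.97013

-39.970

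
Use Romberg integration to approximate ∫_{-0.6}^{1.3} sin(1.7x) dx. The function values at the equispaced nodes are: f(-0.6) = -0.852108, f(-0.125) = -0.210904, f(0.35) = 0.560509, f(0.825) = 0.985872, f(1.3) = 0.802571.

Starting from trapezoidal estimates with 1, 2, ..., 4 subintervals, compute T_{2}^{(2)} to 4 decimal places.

T_{0}^{(0)} (trapezoid, 1 panel, h=1.9000): -0.047060
T_{1}^{(0)} (trapezoid, 2 panels, h=0.9500): 0.508953
T_{2}^{(0)} (trapezoid, 4 panels, h=0.4750): 0.622587
T_{1}^{(1)} = 0.508953 + (0.508953 − (-0.047060))/3 = 0.694291
T_{2}^{(1)} = 0.622587 + (0.622587 − 0.508953)/3 = 0.660465
T_{2}^{(2)} = 0.660465 + (0.660465 − 0.694291)/15 = 0.658210

0.6582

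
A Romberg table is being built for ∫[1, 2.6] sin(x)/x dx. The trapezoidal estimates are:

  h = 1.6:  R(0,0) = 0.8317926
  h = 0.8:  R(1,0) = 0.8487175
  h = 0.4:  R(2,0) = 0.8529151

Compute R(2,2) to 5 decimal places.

R(1,1) = 0.8487175 + (0.8487175 − 0.8317926)/3 = 0.8543591
R(2,1) = 0.8529151 + (0.8529151 − 0.8487175)/3 = 0.8543143
R(2,2) = 0.8543143 + (0.8543143 − 0.8543591)/15 = 0.8543113
(Column j=1 coincides with Simpson's rule on the same nodes.)

0.85431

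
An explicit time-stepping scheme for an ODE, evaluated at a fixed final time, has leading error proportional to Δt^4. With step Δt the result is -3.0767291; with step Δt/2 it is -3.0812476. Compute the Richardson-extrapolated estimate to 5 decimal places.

-3.08155

The leading error scales as Δt^4; refining by a factor of 2 reduces it by 2^4 = 16.
Extrapolated value = (16·A(Δt/2) − A(Δt)) / (16 − 1)
= (16·(-3.0812476) − (-3.0767291)) / 15
= -46.2232325 / 15 = -3.0815488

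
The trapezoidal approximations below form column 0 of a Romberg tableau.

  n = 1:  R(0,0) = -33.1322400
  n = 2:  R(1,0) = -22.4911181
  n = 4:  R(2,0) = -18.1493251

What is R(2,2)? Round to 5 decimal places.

-16.55259

R(1,1) = -22.4911181 + (-22.4911181 − (-33.1322400))/3 = -18.9440775
R(2,1) = -18.1493251 + (-18.1493251 − (-22.4911181))/3 = -16.7020608
R(2,2) = -16.7020608 + (-16.7020608 − (-18.9440775))/15 = -16.5525930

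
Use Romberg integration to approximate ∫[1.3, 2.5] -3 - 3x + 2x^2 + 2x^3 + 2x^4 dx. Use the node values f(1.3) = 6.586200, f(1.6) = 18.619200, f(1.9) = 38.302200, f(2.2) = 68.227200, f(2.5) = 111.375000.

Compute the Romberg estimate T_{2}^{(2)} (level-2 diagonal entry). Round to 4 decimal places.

T_{0}^{(0)} (trapezoid, 1 panel, h=1.2000): 70.776720
T_{1}^{(0)} (trapezoid, 2 panels, h=0.6000): 58.369680
T_{2}^{(0)} (trapezoid, 4 panels, h=0.3000): 55.238760
T_{1}^{(1)} = 58.369680 + (58.369680 − 70.776720)/3 = 54.234000
T_{2}^{(1)} = 55.238760 + (55.238760 − 58.369680)/3 = 54.195120
T_{2}^{(2)} = 54.195120 + (54.195120 − 54.234000)/15 = 54.192528

54.1925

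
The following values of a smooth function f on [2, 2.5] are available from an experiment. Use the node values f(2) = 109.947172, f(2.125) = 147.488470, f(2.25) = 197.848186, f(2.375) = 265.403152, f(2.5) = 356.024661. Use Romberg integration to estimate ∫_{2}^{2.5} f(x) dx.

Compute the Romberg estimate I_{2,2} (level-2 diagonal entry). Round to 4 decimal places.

I_{0,0} (trapezoid, 1 panel, h=0.5000): 116.492958
I_{1,0} (trapezoid, 2 panels, h=0.2500): 107.708526
I_{2,0} (trapezoid, 4 panels, h=0.1250): 105.465716
I_{1,1} = 107.708526 + (107.708526 − 116.492958)/3 = 104.780382
I_{2,1} = 105.465716 + (105.465716 − 107.708526)/3 = 104.718113
I_{2,2} = 104.718113 + (104.718113 − 104.780382)/15 = 104.713962

104.7140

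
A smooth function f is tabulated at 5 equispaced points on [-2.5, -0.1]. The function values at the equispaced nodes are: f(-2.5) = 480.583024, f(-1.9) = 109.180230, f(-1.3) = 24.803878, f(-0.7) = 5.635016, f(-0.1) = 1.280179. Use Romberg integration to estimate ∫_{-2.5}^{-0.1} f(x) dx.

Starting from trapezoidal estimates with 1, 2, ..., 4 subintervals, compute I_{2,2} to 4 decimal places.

I_{0,0} (trapezoid, 1 panel, h=2.4000): 578.235844
I_{1,0} (trapezoid, 2 panels, h=1.2000): 318.882575
I_{2,0} (trapezoid, 4 panels, h=0.6000): 228.330435
I_{1,1} = 318.882575 + (318.882575 − 578.235844)/3 = 232.431485
I_{2,1} = 228.330435 + (228.330435 − 318.882575)/3 = 198.146388
I_{2,2} = 198.146388 + (198.146388 − 232.431485)/15 = 195.860715

195.8607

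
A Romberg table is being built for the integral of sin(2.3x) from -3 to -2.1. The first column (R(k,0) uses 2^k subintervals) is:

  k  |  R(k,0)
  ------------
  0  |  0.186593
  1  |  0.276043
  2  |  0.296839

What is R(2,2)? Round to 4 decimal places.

Richardson extrapolation on the trapezoidal column (denominator 4−1=3):
R(1,1) = (4·0.276043 − 0.186593) / 3 = 0.305860
R(2,1) = 0.296839 + (0.296839 − 0.276043)/3 = 0.303771
R(2,2) = (16·0.303771 − 0.305860) / 15 = 0.303632

0.3036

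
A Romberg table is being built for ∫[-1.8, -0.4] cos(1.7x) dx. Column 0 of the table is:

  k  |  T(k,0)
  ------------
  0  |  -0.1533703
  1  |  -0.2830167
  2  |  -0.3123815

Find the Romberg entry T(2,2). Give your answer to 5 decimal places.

Richardson extrapolation on the trapezoidal column (denominator 4−1=3):
T(1,1) = -0.2830167 + (-0.2830167 − (-0.1533703))/3 = -0.3262322
T(2,1) = (4·(-0.3123815) − (-0.2830167)) / 3 = -0.3221698
T(2,2) = -0.3221698 + (-0.3221698 − (-0.3262322))/15 = -0.3218990

-0.32190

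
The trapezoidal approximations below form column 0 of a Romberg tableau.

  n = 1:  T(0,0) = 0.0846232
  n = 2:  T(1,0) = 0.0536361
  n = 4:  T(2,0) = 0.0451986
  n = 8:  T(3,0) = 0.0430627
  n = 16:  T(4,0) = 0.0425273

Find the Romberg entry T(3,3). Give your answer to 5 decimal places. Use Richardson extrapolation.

0.04235

Richardson extrapolation on the trapezoidal column (denominator 4−1=3):
T(1,1) = 0.0536361 + (0.0536361 − 0.0846232)/3 = 0.0433071
T(2,1) = (4·0.0451986 − 0.0536361) / 3 = 0.0423861
T(3,1) = 0.0430627 + (0.0430627 − 0.0451986)/3 = 0.0423507
T(2,2) = 0.0423861 + (0.0423861 − 0.0433071)/15 = 0.0423247
T(3,2) = (16·0.0423507 − 0.0423861) / 15 = 0.0423483
T(3,3) = 0.0423483 + (0.0423483 − 0.0423247)/63 = 0.0423487
(Column j=1 coincides with Simpson's rule on the same nodes.)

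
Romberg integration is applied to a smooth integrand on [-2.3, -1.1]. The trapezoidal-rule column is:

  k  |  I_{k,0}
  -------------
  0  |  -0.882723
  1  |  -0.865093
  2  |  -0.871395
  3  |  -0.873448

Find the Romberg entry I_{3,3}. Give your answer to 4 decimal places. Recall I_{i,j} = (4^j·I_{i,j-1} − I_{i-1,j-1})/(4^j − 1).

-0.8742

I_{1,1} = (4·(-0.865093) − (-0.882723)) / 3 = -0.859216
I_{2,1} = -0.871395 + (-0.871395 − (-0.865093))/3 = -0.873496
I_{3,1} = -0.873448 + (-0.873448 − (-0.871395))/3 = -0.874132
I_{2,2} = (16·(-0.873496) − (-0.859216)) / 15 = -0.874448
I_{3,2} = (16·(-0.874132) − (-0.873496)) / 15 = -0.874174
I_{3,3} = (64·(-0.874174) − (-0.874448)) / 63 = -0.874170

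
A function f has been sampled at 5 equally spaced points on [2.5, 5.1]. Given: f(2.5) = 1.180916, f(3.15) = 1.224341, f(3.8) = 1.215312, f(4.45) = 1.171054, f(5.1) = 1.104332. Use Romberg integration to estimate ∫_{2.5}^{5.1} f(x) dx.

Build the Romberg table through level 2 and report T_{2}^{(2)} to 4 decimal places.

T_{0}^{(0)} (trapezoid, 1 panel, h=2.6000): 2.970822
T_{1}^{(0)} (trapezoid, 2 panels, h=1.3000): 3.065317
T_{2}^{(0)} (trapezoid, 4 panels, h=0.6500): 3.089665
T_{1}^{(1)} = 3.065317 + (3.065317 − 2.970822)/3 = 3.096815
T_{2}^{(1)} = 3.089665 + (3.089665 − 3.065317)/3 = 3.097781
T_{2}^{(2)} = 3.097781 + (3.097781 − 3.096815)/15 = 3.097845

3.0978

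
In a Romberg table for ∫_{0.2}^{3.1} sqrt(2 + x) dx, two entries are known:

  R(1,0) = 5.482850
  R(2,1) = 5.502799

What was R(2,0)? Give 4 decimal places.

From R(2,1) = (4·R(2,0) − R(1,0))/3, solve for R(2,0):
4·R(2,0) = 3·5.502799 + 5.482850 = 21.991247
R(2,0) = 5.497812

5.4978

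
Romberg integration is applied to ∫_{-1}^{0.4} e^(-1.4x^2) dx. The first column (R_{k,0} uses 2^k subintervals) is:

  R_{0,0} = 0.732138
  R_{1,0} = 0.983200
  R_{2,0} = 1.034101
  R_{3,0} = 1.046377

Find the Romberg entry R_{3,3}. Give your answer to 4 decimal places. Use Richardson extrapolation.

1.0504

R_{1,1} = (4·0.983200 − 0.732138) / 3 = 1.066887
R_{2,1} = (4·1.034101 − 0.983200) / 3 = 1.051068
R_{3,1} = (4·1.046377 − 1.034101) / 3 = 1.050469
R_{2,2} = (16·1.051068 − 1.066887) / 15 = 1.050013
R_{3,2} = 1.050469 + (1.050469 − 1.051068)/15 = 1.050429
R_{3,3} = 1.050429 + (1.050429 − 1.050013)/63 = 1.050436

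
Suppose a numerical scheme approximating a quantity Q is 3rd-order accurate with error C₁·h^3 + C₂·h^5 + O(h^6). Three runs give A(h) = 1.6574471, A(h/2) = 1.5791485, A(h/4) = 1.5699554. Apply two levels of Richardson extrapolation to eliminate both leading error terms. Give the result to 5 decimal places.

First eliminate the h^3 term (factor 2^3 = 8):
  B₁ = (8·1.5791485 − 1.6574471)/7 = 1.5679630
  B₂ = (8·1.5699554 − 1.5791485)/7 = 1.5686421
Then eliminate the h^5 term (factor 2^5 = 32):
  (32·1.5686421 − 1.5679630)/31 = 1.5686640

1.56866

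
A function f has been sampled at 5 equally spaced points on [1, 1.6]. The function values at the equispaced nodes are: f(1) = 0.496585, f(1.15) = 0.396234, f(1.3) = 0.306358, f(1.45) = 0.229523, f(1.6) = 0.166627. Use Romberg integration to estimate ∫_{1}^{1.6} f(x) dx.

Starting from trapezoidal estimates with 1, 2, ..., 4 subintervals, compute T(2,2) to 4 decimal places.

T(0,0) (trapezoid, 1 panel, h=0.6000): 0.198964
T(1,0) (trapezoid, 2 panels, h=0.3000): 0.191389
T(2,0) (trapezoid, 4 panels, h=0.1500): 0.189558
T(1,1) = 0.191389 + (0.191389 − 0.198964)/3 = 0.188864
T(2,1) = 0.189558 + (0.189558 − 0.191389)/3 = 0.188948
T(2,2) = 0.188948 + (0.188948 − 0.188864)/15 = 0.188954

0.1890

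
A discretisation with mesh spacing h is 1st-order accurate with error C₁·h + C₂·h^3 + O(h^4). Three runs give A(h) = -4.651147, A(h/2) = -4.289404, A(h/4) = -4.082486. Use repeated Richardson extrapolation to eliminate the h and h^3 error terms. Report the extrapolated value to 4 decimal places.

-3.8681

First eliminate the h term (factor 2^1 = 2):
  B₁ = (2·(-4.289404) − (-4.651147))/1 = -3.927661
  B₂ = (2·(-4.082486) − (-4.289404))/1 = -3.875568
Then eliminate the h^3 term (factor 2^3 = 8):
  (8·(-3.875568) − (-3.927661))/7 = -3.868126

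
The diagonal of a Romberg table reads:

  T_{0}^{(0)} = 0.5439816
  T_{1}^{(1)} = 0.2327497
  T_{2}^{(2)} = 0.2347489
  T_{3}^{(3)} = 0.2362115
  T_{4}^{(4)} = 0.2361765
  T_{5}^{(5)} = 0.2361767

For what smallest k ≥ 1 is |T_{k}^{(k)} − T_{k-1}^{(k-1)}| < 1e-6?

k = 5

|T_{1}^{(1)} − T_{0}^{(0)}| = 0.3112319 ≥ 1e-6
|T_{2}^{(2)} − T_{1}^{(1)}| = 0.0019992 ≥ 1e-6
|T_{3}^{(3)} − T_{2}^{(2)}| = 0.0014626 ≥ 1e-6
|T_{4}^{(4)} − T_{3}^{(3)}| = 0.0000350 ≥ 1e-6
|T_{5}^{(5)} − T_{4}^{(4)}| = 0.0000002 < 1e-6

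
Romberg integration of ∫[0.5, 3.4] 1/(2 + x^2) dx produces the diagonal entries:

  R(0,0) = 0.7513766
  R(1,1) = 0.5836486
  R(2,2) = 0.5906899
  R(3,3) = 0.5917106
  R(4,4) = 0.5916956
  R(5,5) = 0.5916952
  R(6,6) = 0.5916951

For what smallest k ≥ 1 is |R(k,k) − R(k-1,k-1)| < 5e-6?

k = 5

|R(1,1) − R(0,0)| = 0.1677280 ≥ 5e-6
|R(2,2) − R(1,1)| = 0.0070413 ≥ 5e-6
|R(3,3) − R(2,2)| = 0.0010207 ≥ 5e-6
|R(4,4) − R(3,3)| = 0.0000150 ≥ 5e-6
|R(5,5) − R(4,4)| = 0.0000004 < 5e-6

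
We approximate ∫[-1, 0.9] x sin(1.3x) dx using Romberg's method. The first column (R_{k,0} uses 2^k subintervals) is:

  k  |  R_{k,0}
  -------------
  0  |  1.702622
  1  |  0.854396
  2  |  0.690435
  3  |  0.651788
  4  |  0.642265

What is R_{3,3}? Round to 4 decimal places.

R_{1,1} = 0.854396 + (0.854396 − 1.702622)/3 = 0.571654
R_{2,1} = 0.690435 + (0.690435 − 0.854396)/3 = 0.635781
R_{3,1} = (4·0.651788 − 0.690435) / 3 = 0.638906
R_{2,2} = (16·0.635781 − 0.571654) / 15 = 0.640056
R_{3,2} = (16·0.638906 − 0.635781) / 15 = 0.639114
R_{3,3} = (64·0.639114 − 0.640056) / 63 = 0.639099
(Column j=1 coincides with Simpson's rule on the same nodes.)

0.6391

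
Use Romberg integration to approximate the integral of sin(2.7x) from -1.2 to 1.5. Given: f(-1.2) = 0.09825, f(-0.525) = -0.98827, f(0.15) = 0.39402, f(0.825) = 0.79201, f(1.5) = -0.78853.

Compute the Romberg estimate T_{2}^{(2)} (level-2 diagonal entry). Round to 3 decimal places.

T_{0}^{(0)} (trapezoid, 1 panel, h=2.7000): -0.93188
T_{1}^{(0)} (trapezoid, 2 panels, h=1.3500): 0.06599
T_{2}^{(0)} (trapezoid, 4 panels, h=0.6750): -0.09948
T_{1}^{(1)} = 0.06599 + (0.06599 − (-0.93188))/3 = 0.39861
T_{2}^{(1)} = -0.09948 + (-0.09948 − 0.06599)/3 = -0.15464
T_{2}^{(2)} = -0.15464 + (-0.15464 − 0.39861)/15 = -0.19152

-0.192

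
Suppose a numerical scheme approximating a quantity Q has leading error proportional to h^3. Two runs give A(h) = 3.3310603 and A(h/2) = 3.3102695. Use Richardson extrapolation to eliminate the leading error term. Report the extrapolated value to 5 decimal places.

3.30730

The leading error scales as h^3; refining by a factor of 2 reduces it by 2^3 = 8.
Extrapolated value = (8·A(h/2) − A(h)) / (8 − 1)
= (8·3.3102695 − 3.3310603) / 7
= 23.1510957 / 7 = 3.3072994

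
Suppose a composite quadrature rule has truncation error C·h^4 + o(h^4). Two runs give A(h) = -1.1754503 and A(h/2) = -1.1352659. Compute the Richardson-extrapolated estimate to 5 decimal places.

-1.13259

Extrapolated value = (16·A(h/2) − A(h)) / (16 − 1)
= (16·(-1.1352659) − (-1.1754503)) / 15
= -16.9888041 / 15 = -1.1325869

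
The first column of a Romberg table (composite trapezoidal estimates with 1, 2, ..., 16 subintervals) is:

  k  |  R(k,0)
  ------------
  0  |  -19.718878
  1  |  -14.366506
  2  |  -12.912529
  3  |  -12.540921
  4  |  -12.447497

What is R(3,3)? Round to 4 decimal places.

-12.4163

R(1,1) = (4·(-14.366506) − (-19.718878)) / 3 = -12.582382
R(2,1) = (4·(-12.912529) − (-14.366506)) / 3 = -12.427870
R(3,1) = (4·(-12.540921) − (-12.912529)) / 3 = -12.417052
R(2,2) = (16·(-12.427870) − (-12.582382)) / 15 = -12.417569
R(3,2) = (16·(-12.417052) − (-12.427870)) / 15 = -12.416331
R(3,3) = -12.416331 + (-12.416331 − (-12.417569))/63 = -12.416311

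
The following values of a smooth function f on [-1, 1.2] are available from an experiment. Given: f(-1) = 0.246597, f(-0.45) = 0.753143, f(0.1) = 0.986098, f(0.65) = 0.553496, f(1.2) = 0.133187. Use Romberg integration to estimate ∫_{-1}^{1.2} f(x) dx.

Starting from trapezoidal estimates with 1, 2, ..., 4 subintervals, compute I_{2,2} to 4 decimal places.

1.3763

I_{0,0} (trapezoid, 1 panel, h=2.2000): 0.417762
I_{1,0} (trapezoid, 2 panels, h=1.1000): 1.293589
I_{2,0} (trapezoid, 4 panels, h=0.5500): 1.365446
I_{1,1} = 1.293589 + (1.293589 − 0.417762)/3 = 1.585531
I_{2,1} = 1.365446 + (1.365446 − 1.293589)/3 = 1.389398
I_{2,2} = 1.389398 + (1.389398 − 1.585531)/15 = 1.376322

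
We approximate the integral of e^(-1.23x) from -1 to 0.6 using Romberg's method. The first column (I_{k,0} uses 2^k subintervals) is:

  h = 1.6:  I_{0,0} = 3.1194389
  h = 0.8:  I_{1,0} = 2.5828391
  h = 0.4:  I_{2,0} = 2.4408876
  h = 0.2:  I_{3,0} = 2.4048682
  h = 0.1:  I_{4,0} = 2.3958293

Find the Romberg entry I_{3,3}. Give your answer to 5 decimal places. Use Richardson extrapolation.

2.39281

Richardson extrapolation on the trapezoidal column (denominator 4−1=3):
I_{1,1} = (4·2.5828391 − 3.1194389) / 3 = 2.4039725
I_{2,1} = 2.4408876 + (2.4408876 − 2.5828391)/3 = 2.3935704
I_{3,1} = (4·2.4048682 − 2.4408876) / 3 = 2.3928617
I_{2,2} = (16·2.3935704 − 2.4039725) / 15 = 2.3928769
I_{3,2} = (16·2.3928617 − 2.3935704) / 15 = 2.3928145
I_{3,3} = 2.3928145 + (2.3928145 − 2.3928769)/63 = 2.3928135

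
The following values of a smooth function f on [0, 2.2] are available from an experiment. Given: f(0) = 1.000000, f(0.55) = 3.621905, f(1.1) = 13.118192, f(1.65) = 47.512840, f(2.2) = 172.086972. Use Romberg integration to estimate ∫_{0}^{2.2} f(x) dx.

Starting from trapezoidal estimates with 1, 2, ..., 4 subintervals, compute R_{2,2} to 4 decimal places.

73.4638

R_{0,0} (trapezoid, 1 panel, h=2.2000): 190.395669
R_{1,0} (trapezoid, 2 panels, h=1.1000): 109.627846
R_{2,0} (trapezoid, 4 panels, h=0.5500): 82.938033
R_{1,1} = 109.627846 + (109.627846 − 190.395669)/3 = 82.705238
R_{2,1} = 82.938033 + (82.938033 − 109.627846)/3 = 74.041429
R_{2,2} = 74.041429 + (74.041429 − 82.705238)/15 = 73.463842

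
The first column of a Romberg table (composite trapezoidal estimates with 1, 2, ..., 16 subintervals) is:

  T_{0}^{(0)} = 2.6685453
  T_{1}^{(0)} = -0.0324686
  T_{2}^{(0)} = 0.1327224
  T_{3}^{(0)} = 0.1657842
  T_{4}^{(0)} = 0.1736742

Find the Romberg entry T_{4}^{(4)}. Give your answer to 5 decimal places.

Richardson extrapolation on the trapezoidal column (denominator 4−1=3):
T_{1}^{(1)} = (4·(-0.0324686) − 2.6685453) / 3 = -0.9328066
T_{2}^{(1)} = 0.1327224 + (0.1327224 − (-0.0324686))/3 = 0.1877861
T_{3}^{(1)} = 0.1657842 + (0.1657842 − 0.1327224)/3 = 0.1768048
T_{4}^{(1)} = 0.1736742 + (0.1736742 − 0.1657842)/3 = 0.1763042
T_{2}^{(2)} = 0.1877861 + (0.1877861 − (-0.9328066))/15 = 0.2624923
T_{3}^{(2)} = (16·0.1768048 − 0.1877861) / 15 = 0.1760727
T_{4}^{(2)} = 0.1763042 + (0.1763042 − 0.1768048)/15 = 0.1762708
T_{3}^{(3)} = 0.1760727 + (0.1760727 − 0.2624923)/63 = 0.1747010
T_{4}^{(3)} = (64·0.1762708 − 0.1760727) / 63 = 0.1762739
T_{4}^{(4)} = (256·0.1762739 − 0.1747010) / 255 = 0.1762801

0.17628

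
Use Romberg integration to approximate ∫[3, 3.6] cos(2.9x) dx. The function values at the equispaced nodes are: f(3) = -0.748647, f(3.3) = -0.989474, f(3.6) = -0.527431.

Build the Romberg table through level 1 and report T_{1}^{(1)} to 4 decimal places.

T_{0}^{(0)} (trapezoid, 1 panel, h=0.6000): -0.382823
T_{1}^{(0)} (trapezoid, 2 panels, h=0.3000): -0.488254
T_{1}^{(1)} = -0.488254 + (-0.488254 − (-0.382823))/3 = -0.523398

-0.5234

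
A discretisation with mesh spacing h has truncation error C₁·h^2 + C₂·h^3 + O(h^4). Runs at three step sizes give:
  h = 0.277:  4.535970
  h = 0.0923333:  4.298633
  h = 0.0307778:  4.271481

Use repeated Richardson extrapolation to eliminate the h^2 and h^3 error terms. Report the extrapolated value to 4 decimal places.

4.2681

First eliminate the h^2 term (factor 3^2 = 9):
  B₁ = (9·4.298633 − 4.535970)/8 = 4.268966
  B₂ = (9·4.271481 − 4.298633)/8 = 4.268087
Then eliminate the h^3 term (factor 3^3 = 27):
  (27·4.268087 − 4.268966)/26 = 4.268053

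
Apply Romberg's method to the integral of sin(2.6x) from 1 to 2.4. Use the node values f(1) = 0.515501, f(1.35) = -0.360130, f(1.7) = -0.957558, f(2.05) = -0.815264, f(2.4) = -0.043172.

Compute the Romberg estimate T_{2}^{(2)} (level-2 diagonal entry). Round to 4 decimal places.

T_{0}^{(0)} (trapezoid, 1 panel, h=1.4000): 0.330630
T_{1}^{(0)} (trapezoid, 2 panels, h=0.7000): -0.504975
T_{2}^{(0)} (trapezoid, 4 panels, h=0.3500): -0.663876
T_{1}^{(1)} = -0.504975 + (-0.504975 − 0.330630)/3 = -0.783510
T_{2}^{(1)} = -0.663876 + (-0.663876 − (-0.504975))/3 = -0.716843
T_{2}^{(2)} = -0.716843 + (-0.716843 − (-0.783510))/15 = -0.712399

-0.7124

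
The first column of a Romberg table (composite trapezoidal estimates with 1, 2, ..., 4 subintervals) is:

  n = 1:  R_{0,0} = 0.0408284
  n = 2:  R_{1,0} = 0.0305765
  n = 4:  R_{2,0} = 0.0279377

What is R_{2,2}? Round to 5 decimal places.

Richardson extrapolation on the trapezoidal column (denominator 4−1=3):
R_{1,1} = (4·0.0305765 − 0.0408284) / 3 = 0.0271592
R_{2,1} = 0.0279377 + (0.0279377 − 0.0305765)/3 = 0.0270581
R_{2,2} = 0.0270581 + (0.0270581 − 0.0271592)/15 = 0.0270514

0.02705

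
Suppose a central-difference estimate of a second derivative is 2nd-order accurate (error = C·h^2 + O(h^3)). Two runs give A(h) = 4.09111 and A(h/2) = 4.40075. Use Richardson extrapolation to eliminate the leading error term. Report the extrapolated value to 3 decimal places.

The leading error scales as h^2; refining by a factor of 2 reduces it by 2^2 = 4.
Extrapolated value = (4·A(h/2) − A(h)) / (4 − 1)
= (4·4.40075 − 4.09111) / 3
= 13.51189 / 3 = 4.50396

4.504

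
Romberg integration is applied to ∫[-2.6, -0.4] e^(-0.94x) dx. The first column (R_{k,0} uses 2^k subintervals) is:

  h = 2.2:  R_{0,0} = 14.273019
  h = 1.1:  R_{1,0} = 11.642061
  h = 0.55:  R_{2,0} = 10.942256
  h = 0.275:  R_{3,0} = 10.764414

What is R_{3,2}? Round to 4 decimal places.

10.7049

Richardson extrapolation on the trapezoidal column (denominator 4−1=3):
R_{2,1} = (4·10.942256 − 11.642061) / 3 = 10.708988
R_{3,1} = 10.764414 + (10.764414 − 10.942256)/3 = 10.705133
R_{3,2} = 10.705133 + (10.705133 − 10.708988)/15 = 10.704876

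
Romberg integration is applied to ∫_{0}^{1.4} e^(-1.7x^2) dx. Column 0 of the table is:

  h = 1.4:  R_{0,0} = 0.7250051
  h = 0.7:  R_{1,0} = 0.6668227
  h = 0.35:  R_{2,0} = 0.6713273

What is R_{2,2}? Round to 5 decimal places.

0.67452

Richardson extrapolation on the trapezoidal column (denominator 4−1=3):
R_{1,1} = 0.6668227 + (0.6668227 − 0.7250051)/3 = 0.6474286
R_{2,1} = (4·0.6713273 − 0.6668227) / 3 = 0.6728288
R_{2,2} = 0.6728288 + (0.6728288 − 0.6474286)/15 = 0.6745221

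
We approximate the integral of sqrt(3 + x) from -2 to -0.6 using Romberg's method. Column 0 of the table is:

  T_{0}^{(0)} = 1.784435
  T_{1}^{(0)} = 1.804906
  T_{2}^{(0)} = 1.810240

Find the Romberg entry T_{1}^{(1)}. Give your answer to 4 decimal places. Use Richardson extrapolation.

1.8117

T_{1}^{(1)} = (4·1.804906 − 1.784435) / 3 = 1.811730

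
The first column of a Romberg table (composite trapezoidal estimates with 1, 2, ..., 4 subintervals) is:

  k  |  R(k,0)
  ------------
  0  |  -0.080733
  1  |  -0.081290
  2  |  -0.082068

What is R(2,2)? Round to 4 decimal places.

-0.0824

R(1,1) = -0.081290 + (-0.081290 − (-0.080733))/3 = -0.081476
R(2,1) = (4·(-0.082068) − (-0.081290)) / 3 = -0.082327
R(2,2) = (16·(-0.082327) − (-0.081476)) / 15 = -0.082384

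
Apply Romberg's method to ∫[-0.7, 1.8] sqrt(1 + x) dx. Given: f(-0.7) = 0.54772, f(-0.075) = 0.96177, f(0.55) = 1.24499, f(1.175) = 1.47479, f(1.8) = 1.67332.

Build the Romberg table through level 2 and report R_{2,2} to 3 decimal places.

3.013

R_{0,0} (trapezoid, 1 panel, h=2.5000): 2.77630
R_{1,0} (trapezoid, 2 panels, h=1.2500): 2.94439
R_{2,0} (trapezoid, 4 panels, h=0.6250): 2.99504
R_{1,1} = 2.94439 + (2.94439 − 2.77630)/3 = 3.00042
R_{2,1} = 2.99504 + (2.99504 − 2.94439)/3 = 3.01192
R_{2,2} = 3.01192 + (3.01192 − 3.00042)/15 = 3.01269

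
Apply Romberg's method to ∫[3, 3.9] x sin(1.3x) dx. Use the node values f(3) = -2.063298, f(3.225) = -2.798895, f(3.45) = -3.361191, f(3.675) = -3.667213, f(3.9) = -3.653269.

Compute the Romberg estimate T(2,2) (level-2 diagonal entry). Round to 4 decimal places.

T(0,0) (trapezoid, 1 panel, h=0.9000): -2.572455
T(1,0) (trapezoid, 2 panels, h=0.4500): -2.798764
T(2,0) (trapezoid, 4 panels, h=0.2250): -2.854256
T(1,1) = -2.798764 + (-2.798764 − (-2.572455))/3 = -2.874200
T(2,1) = -2.854256 + (-2.854256 − (-2.798764))/3 = -2.872753
T(2,2) = -2.872753 + (-2.872753 − (-2.874200))/15 = -2.872657

-2.8727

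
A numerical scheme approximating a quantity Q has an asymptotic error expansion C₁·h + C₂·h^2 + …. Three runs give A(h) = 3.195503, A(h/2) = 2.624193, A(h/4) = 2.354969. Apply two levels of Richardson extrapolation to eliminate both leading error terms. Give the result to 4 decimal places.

2.0967

First eliminate the h term (factor 2^1 = 2):
  B₁ = (2·2.624193 − 3.195503)/1 = 2.052883
  B₂ = (2·2.354969 − 2.624193)/1 = 2.085745
Then eliminate the h^2 term (factor 2^2 = 4):
  (4·2.085745 − 2.052883)/3 = 2.096699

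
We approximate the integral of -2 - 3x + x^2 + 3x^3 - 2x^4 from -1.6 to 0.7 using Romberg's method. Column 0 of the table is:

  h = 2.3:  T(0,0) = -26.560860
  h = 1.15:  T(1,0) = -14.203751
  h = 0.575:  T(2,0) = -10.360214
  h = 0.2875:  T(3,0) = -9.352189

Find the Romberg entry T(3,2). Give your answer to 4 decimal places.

Richardson extrapolation on the trapezoidal column (denominator 4−1=3):
T(2,1) = (4·(-10.360214) − (-14.203751)) / 3 = -9.079035
T(3,1) = (4·(-9.352189) − (-10.360214)) / 3 = -9.016181
T(3,2) = -9.016181 + (-9.016181 − (-9.079035))/15 = -9.011991
(Column j=1 coincides with Simpson's rule on the same nodes.)

-9.0120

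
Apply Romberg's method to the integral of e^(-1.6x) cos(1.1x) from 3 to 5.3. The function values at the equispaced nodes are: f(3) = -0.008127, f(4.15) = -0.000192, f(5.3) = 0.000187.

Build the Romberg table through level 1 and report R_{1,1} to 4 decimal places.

-0.0033

R_{0,0} (trapezoid, 1 panel, h=2.3000): -0.009131
R_{1,0} (trapezoid, 2 panels, h=1.1500): -0.004786
R_{1,1} = -0.004786 + (-0.004786 − (-0.009131))/3 = -0.003338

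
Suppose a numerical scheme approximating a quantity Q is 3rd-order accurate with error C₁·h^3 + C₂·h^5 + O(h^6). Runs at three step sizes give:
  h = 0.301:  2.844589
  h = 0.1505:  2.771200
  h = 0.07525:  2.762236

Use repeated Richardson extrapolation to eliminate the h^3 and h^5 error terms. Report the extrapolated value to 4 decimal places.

2.7610

First eliminate the h^3 term (factor 2^3 = 8):
  B₁ = (8·2.771200 − 2.844589)/7 = 2.760716
  B₂ = (8·2.762236 − 2.771200)/7 = 2.760955
Then eliminate the h^5 term (factor 2^5 = 32):
  (32·2.760955 − 2.760716)/31 = 2.760963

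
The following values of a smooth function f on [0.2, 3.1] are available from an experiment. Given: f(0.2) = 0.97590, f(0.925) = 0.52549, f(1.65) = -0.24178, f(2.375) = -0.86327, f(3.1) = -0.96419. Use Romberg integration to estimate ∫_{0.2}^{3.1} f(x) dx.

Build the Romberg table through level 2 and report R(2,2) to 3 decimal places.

-0.439

R(0,0) (trapezoid, 1 panel, h=2.9000): 0.01698
R(1,0) (trapezoid, 2 panels, h=1.4500): -0.34209
R(2,0) (trapezoid, 4 panels, h=0.7250): -0.41594
R(1,1) = -0.34209 + (-0.34209 − 0.01698)/3 = -0.46178
R(2,1) = -0.41594 + (-0.41594 − (-0.34209))/3 = -0.44056
R(2,2) = -0.44056 + (-0.44056 − (-0.46178))/15 = -0.43915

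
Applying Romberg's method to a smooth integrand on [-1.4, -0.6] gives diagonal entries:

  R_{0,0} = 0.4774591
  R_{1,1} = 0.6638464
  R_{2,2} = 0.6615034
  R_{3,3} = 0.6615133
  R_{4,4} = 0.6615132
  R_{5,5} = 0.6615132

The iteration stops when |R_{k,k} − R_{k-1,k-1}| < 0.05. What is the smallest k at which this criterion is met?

k = 2

|R_{1,1} − R_{0,0}| = 0.1863873 ≥ 0.05
|R_{2,2} − R_{1,1}| = 0.0023430 < 0.05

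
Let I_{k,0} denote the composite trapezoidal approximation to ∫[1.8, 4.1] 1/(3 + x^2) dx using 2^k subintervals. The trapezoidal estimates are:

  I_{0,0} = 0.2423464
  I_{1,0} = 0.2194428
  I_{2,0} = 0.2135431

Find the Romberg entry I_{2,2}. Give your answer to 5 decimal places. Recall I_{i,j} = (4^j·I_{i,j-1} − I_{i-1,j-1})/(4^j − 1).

0.21156

Richardson extrapolation on the trapezoidal column (denominator 4−1=3):
I_{1,1} = (4·0.2194428 − 0.2423464) / 3 = 0.2118083
I_{2,1} = 0.2135431 + (0.2135431 − 0.2194428)/3 = 0.2115765
I_{2,2} = 0.2115765 + (0.2115765 − 0.2118083)/15 = 0.2115610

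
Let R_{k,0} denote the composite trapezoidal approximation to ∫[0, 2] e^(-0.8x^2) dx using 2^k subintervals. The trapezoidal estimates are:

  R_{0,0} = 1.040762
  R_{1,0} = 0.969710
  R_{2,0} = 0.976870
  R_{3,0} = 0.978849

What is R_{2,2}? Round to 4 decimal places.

0.9815

R_{1,1} = (4·0.969710 − 1.040762) / 3 = 0.946026
R_{2,1} = 0.976870 + (0.976870 − 0.969710)/3 = 0.979257
R_{2,2} = (16·0.979257 − 0.946026) / 15 = 0.981472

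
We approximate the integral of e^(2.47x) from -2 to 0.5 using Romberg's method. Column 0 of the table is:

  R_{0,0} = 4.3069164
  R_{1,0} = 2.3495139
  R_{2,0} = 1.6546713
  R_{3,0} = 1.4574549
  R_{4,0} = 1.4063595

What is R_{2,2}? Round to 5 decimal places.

R_{1,1} = 2.3495139 + (2.3495139 − 4.3069164)/3 = 1.6970464
R_{2,1} = 1.6546713 + (1.6546713 − 2.3495139)/3 = 1.4230571
R_{2,2} = (16·1.4230571 − 1.6970464) / 15 = 1.4047911
(Column j=1 coincides with Simpson's rule on the same nodes.)

1.40479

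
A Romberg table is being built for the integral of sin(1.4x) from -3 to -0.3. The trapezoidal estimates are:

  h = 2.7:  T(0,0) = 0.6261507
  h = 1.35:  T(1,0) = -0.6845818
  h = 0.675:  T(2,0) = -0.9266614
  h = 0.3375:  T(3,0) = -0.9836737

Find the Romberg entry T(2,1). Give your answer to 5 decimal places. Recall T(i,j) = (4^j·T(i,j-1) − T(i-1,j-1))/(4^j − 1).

-1.00735

Richardson extrapolation on the trapezoidal column (denominator 4−1=3):
T(2,1) = -0.9266614 + (-0.9266614 − (-0.6845818))/3 = -1.0073546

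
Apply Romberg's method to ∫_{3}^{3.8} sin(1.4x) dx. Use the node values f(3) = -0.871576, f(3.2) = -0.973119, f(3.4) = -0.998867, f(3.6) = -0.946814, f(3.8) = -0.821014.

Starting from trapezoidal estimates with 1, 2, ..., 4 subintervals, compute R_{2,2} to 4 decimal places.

-0.7580

R_{0,0} (trapezoid, 1 panel, h=0.8000): -0.677036
R_{1,0} (trapezoid, 2 panels, h=0.4000): -0.738065
R_{2,0} (trapezoid, 4 panels, h=0.2000): -0.753019
R_{1,1} = -0.738065 + (-0.738065 − (-0.677036))/3 = -0.758408
R_{2,1} = -0.753019 + (-0.753019 − (-0.738065))/3 = -0.758004
R_{2,2} = -0.758004 + (-0.758004 − (-0.758408))/15 = -0.757977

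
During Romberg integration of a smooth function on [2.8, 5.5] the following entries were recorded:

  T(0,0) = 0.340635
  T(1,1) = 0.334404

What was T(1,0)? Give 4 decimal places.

0.3360

From T(1,1) = (4·T(1,0) − T(0,0))/3, solve for T(1,0):
4·T(1,0) = 3·0.334404 + 0.340635 = 1.343847
T(1,0) = 0.335962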